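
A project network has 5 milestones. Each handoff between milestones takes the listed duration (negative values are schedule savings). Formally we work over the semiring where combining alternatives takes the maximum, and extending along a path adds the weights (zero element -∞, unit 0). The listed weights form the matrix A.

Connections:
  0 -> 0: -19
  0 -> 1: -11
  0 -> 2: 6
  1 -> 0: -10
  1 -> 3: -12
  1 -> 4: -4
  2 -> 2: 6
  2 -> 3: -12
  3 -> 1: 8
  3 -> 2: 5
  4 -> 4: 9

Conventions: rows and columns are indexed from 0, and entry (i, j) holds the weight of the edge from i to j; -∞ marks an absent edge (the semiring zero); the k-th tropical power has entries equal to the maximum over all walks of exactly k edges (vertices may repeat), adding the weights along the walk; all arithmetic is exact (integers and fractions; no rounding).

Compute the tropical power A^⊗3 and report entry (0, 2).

A^⊗2:
  [-21, -30, 12, -6, -15]
  [-29, -4, -4, -∞, 5]
  [-∞, -4, 12, -6, -∞]
  [-2, -∞, 11, -4, 4]
  [-∞, -∞, -∞, -∞, 18]
A^⊗3:
  [-40, 2, 18, 0, -6]
  [-14, -40, 2, -16, 14]
  [-14, 2, 18, 0, -8]
  [-21, 4, 17, -1, 13]
  [-∞, -∞, -∞, -∞, 27]
Key observation: the optimum is the walk 0->2->2->2, with weight 6 + 6 + 6 = 18.
Optimal value attained by: walk 0->2->2->2.
Answer: (A^⊗3)[0][2] = 18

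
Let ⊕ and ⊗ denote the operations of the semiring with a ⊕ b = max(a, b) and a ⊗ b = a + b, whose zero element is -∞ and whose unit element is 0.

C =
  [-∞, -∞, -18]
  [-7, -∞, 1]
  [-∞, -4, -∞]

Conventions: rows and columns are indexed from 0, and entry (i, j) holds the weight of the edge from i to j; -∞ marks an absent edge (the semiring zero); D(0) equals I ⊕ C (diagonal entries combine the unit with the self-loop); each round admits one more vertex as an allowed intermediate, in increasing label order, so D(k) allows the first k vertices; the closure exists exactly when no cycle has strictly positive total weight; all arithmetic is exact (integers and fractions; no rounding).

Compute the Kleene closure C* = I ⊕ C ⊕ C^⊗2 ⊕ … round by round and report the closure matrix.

D(0):
  [0, -∞, -18]
  [-7, 0, 1]
  [-∞, -4, 0]
D(1):
  [0, -∞, -18]
  [-7, 0, 1]
  [-∞, -4, 0]
D(2):
  [0, -∞, -18]
  [-7, 0, 1]
  [-11, -4, 0]
D(3):
  [0, -22, -18]
  [-7, 0, 1]
  [-11, -4, 0]
Answer: C* = [[0, -22, -18], [-7, 0, 1], [-11, -4, 0]]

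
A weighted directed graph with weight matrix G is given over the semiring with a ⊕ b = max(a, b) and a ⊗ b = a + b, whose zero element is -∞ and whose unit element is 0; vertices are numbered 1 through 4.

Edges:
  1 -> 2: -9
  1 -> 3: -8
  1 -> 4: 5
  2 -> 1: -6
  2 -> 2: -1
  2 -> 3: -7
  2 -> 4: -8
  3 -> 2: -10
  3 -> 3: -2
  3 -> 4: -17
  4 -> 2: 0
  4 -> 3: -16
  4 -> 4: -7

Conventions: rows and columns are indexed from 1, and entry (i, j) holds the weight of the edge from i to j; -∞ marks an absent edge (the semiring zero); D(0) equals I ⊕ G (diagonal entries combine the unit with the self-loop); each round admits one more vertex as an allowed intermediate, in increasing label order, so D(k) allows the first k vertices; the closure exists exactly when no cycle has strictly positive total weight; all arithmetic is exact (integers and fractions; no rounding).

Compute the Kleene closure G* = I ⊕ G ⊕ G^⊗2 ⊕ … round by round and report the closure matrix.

D(0):
  [0, -9, -8, 5]
  [-6, 0, -7, -8]
  [-∞, -10, 0, -17]
  [-∞, 0, -16, 0]
D(1):
  [0, -9, -8, 5]
  [-6, 0, -7, -1]
  [-∞, -10, 0, -17]
  [-∞, 0, -16, 0]
D(2):
  [0, -9, -8, 5]
  [-6, 0, -7, -1]
  [-16, -10, 0, -11]
  [-6, 0, -7, 0]
D(3):
  [0, -9, -8, 5]
  [-6, 0, -7, -1]
  [-16, -10, 0, -11]
  [-6, 0, -7, 0]
D(4):
  [0, 5, -2, 5]
  [-6, 0, -7, -1]
  [-16, -10, 0, -11]
  [-6, 0, -7, 0]
Answer: G* = [[0, 5, -2, 5], [-6, 0, -7, -1], [-16, -10, 0, -11], [-6, 0, -7, 0]]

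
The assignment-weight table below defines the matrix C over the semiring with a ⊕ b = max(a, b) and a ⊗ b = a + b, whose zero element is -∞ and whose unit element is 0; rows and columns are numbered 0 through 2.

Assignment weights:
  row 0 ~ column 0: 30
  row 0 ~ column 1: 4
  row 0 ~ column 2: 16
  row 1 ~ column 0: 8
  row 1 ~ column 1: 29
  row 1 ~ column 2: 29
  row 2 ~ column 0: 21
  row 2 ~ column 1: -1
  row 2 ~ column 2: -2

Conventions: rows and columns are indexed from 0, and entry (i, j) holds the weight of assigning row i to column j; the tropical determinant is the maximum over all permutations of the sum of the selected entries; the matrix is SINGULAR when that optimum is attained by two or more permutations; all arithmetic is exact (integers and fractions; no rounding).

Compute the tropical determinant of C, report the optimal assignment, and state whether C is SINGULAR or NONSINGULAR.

σ = (0, 1, 2): 30 + 29 + (-2) = 57
σ = (0, 2, 1): 30 + 29 + (-1) = 58
σ = (1, 0, 2): 4 + 8 + (-2) = 10
σ = (1, 2, 0): 4 + 29 + 21 = 54
σ = (2, 0, 1): 16 + 8 + (-1) = 23
σ = (2, 1, 0): 16 + 29 + 21 = 66
Optimal value attained by: σ = (2, 1, 0).
Answer: det⊕(C) = 66; verdict: NONSINGULAR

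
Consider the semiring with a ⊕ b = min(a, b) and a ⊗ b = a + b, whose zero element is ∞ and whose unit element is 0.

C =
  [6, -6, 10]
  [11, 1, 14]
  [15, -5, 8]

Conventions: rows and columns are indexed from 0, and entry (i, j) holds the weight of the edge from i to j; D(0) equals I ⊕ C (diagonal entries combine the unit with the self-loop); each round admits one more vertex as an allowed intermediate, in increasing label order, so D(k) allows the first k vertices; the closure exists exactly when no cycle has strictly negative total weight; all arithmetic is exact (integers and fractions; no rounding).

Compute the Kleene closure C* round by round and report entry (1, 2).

D(0):
  [0, -6, 10]
  [11, 0, 14]
  [15, -5, 0]
D(1):
  [0, -6, 10]
  [11, 0, 14]
  [15, -5, 0]
D(2):
  [0, -6, 8]
  [11, 0, 14]
  [6, -5, 0]
D(3):
  [0, -6, 8]
  [11, 0, 14]
  [6, -5, 0]
Answer: C*[1][2] = 14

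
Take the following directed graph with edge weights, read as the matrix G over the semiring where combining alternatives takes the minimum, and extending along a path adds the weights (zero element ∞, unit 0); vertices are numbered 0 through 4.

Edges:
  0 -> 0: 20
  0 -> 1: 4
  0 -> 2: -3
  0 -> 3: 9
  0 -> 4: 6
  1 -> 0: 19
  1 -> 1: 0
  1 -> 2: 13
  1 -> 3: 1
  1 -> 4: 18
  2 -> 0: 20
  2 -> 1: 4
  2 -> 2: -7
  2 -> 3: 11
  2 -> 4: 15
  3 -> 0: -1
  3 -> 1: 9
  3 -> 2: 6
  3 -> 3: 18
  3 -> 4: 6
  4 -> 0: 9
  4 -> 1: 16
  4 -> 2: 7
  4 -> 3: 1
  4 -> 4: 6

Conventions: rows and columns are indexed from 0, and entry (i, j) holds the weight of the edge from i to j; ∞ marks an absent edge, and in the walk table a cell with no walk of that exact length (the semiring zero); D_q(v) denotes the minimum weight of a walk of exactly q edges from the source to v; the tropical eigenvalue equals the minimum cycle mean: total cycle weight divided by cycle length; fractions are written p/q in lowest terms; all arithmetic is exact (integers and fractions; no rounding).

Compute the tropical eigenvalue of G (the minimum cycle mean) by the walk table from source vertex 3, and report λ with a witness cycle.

q=0: [∞, ∞, ∞, 0, ∞]
q=1: [-1, 9, 6, 18, 6]
q=2: [15, 3, -4, 7, 5]
q=3: [6, 0, -11, 4, 11]
q=4: [3, -7, -18, 0, 4]
q=5: [-1, -14, -25, -7, -3]
Optimal cycle mean attained by: cycle 2->2, total (-7), length 1.
Answer: λ = -7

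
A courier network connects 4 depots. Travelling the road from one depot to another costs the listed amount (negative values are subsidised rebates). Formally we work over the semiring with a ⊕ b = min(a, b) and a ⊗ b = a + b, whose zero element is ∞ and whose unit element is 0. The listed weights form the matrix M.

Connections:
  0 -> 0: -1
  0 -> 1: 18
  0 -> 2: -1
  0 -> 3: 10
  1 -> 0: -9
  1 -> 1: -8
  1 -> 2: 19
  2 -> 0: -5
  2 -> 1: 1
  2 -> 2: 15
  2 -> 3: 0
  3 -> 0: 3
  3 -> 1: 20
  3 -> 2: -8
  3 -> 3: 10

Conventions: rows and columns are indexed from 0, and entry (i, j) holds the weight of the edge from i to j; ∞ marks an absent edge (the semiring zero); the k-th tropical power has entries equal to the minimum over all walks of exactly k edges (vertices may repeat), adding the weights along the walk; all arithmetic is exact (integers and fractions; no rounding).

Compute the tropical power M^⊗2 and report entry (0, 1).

M^⊗2:
  [-6, 0, -2, -1]
  [-17, -16, -10, 1]
  [-8, -7, -8, 5]
  [-13, -7, 2, -8]
Key observation: the optimum is the walk 0->2->1, with weight (-1) + 1 = 0.
Optimal value attained by: walk 0->2->1.
Answer: (M^⊗2)[0][1] = 0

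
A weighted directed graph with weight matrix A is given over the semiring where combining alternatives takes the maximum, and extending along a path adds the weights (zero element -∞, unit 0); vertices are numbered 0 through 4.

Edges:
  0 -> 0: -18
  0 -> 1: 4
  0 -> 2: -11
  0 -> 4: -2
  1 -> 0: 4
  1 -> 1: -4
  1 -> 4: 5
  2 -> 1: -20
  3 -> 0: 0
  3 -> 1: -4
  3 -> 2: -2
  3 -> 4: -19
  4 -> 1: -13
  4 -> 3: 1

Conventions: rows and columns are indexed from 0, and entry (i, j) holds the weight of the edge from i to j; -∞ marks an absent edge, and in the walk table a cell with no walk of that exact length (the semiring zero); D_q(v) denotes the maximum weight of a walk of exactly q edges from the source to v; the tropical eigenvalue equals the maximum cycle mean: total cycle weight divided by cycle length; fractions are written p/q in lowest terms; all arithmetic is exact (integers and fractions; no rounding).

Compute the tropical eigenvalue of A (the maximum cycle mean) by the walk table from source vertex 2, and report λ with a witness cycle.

q=0: [-∞, -∞, 0, -∞, -∞]
q=1: [-∞, -20, -∞, -∞, -∞]
q=2: [-16, -24, -∞, -∞, -15]
q=3: [-20, -12, -27, -14, -18]
q=4: [-8, -16, -16, -17, -7]
q=5: [-12, -4, -19, -6, -10]
Optimal cycle mean attained by: cycle 0->1->0, total 4 + 4, length 2.
Answer: λ = 4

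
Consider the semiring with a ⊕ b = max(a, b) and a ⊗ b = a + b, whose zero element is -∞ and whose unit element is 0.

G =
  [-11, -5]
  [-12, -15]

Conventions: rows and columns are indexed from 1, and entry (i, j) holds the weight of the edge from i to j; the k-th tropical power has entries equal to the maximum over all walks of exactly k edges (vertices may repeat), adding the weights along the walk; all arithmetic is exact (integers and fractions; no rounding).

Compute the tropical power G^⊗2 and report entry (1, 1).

G^⊗2:
  [-17, -16]
  [-23, -17]
Key observation: the optimum is the walk 1->2->1, with weight (-5) + (-12) = -17.
Optimal value attained by: walk 1->2->1.
Answer: (G^⊗2)[1][1] = -17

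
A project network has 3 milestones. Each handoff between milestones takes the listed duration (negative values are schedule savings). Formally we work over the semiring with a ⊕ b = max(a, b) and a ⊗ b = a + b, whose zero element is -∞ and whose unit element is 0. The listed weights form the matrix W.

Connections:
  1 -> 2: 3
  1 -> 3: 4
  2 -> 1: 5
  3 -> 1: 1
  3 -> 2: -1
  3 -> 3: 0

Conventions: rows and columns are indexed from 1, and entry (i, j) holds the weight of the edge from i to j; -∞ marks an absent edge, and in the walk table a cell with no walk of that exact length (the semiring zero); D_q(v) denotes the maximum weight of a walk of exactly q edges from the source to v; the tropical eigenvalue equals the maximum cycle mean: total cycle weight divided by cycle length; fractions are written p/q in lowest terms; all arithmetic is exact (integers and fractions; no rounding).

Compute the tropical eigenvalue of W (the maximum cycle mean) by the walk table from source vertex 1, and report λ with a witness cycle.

q=0: [0, -∞, -∞]
q=1: [-∞, 3, 4]
q=2: [8, 3, 4]
q=3: [8, 11, 12]
Optimal cycle mean attained by: cycle 1->2->1, total 3 + 5, length 2.
Answer: λ = 4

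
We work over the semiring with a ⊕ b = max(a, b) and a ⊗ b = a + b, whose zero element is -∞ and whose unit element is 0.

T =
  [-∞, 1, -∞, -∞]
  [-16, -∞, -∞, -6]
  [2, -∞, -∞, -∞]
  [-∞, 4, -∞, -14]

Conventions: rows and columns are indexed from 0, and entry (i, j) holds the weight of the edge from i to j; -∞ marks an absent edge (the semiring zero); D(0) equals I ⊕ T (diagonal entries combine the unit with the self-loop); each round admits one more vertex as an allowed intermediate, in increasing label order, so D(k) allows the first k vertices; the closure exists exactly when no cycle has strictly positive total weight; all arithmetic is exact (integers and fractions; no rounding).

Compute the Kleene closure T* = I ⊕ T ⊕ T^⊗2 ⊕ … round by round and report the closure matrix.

D(0):
  [0, 1, -∞, -∞]
  [-16, 0, -∞, -6]
  [2, -∞, 0, -∞]
  [-∞, 4, -∞, 0]
D(1):
  [0, 1, -∞, -∞]
  [-16, 0, -∞, -6]
  [2, 3, 0, -∞]
  [-∞, 4, -∞, 0]
D(2):
  [0, 1, -∞, -5]
  [-16, 0, -∞, -6]
  [2, 3, 0, -3]
  [-12, 4, -∞, 0]
D(3):
  [0, 1, -∞, -5]
  [-16, 0, -∞, -6]
  [2, 3, 0, -3]
  [-12, 4, -∞, 0]
D(4):
  [0, 1, -∞, -5]
  [-16, 0, -∞, -6]
  [2, 3, 0, -3]
  [-12, 4, -∞, 0]
Answer: T* = [[0, 1, -∞, -5], [-16, 0, -∞, -6], [2, 3, 0, -3], [-12, 4, -∞, 0]]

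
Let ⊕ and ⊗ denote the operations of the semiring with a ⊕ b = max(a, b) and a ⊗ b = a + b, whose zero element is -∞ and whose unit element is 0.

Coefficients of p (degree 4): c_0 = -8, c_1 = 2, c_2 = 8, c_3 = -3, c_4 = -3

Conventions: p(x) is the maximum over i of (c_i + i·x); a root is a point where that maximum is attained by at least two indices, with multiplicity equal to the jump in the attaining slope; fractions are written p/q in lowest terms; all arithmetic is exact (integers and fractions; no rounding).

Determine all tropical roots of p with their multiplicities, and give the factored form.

hull edge (i=0, c=-8) to (i=1, c=2): slope 10, span 1
hull edge (i=1, c=2) to (i=2, c=8): slope 6, span 1
hull edge (i=2, c=8) to (i=4, c=-3): slope -11/2, span 2
Factored form: p(x) = -3 ⊗ (x ⊕ (-10)) ⊗ (x ⊕ (-6)) ⊗ (x ⊕ 11/2) ⊗ (x ⊕ 11/2)
Answer: roots = -10 (mult 1), -6 (mult 1), 11/2 (mult 2)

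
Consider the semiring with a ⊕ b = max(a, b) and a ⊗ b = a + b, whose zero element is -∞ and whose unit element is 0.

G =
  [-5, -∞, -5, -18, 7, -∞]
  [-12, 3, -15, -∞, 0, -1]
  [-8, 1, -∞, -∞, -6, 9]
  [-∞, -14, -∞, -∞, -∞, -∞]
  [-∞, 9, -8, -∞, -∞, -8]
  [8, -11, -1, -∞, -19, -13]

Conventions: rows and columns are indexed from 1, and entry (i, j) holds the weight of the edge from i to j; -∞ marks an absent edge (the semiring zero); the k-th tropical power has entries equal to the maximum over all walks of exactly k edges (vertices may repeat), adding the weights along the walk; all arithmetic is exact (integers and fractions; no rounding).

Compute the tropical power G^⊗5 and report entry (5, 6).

G^⊗2:
  [-10, 16, -1, -23, 2, 4]
  [7, 9, -2, -30, 3, 2]
  [17, 4, 8, -26, 1, 0]
  [-26, -11, -29, -∞, -14, -15]
  [0, 12, -6, -∞, 9, 8]
  [3, 0, 3, -10, 15, 8]
G^⊗3:
  [12, 19, 3, -28, 16, 15]
  [10, 12, 2, -11, 14, 8]
  [12, 10, 12, -1, 24, 17]
  [-7, -5, -16, -44, -11, -12]
  [16, 18, 7, -18, 12, 11]
  [16, 24, 7, -15, 10, 12]
G^⊗4:
  [23, 25, 14, -6, 19, 18]
  [16, 23, 7, -8, 17, 11]
  [25, 33, 16, -6, 19, 21]
  [-4, -2, -12, -25, 0, -6]
  [19, 21, 11, -2, 23, 17]
  [20, 27, 11, -2, 24, 23]
G^⊗5:
  [26, 28, 18, 5, 30, 24]
  [19, 26, 11, -2, 23, 22]
  [29, 36, 20, 7, 33, 32]
  [2, 9, -7, -22, 3, -3]
  [25, 32, 16, 1, 26, 20]
  [31, 33, 22, 2, 27, 26]
Key observation: the optimum is the walk 5->2->2->5->2->6, with weight 9 + 3 + 0 + 9 + (-1) = 20.
Optimal value attained by: walk 5->2->2->5->2->6.
Answer: (G^⊗5)[5][6] = 20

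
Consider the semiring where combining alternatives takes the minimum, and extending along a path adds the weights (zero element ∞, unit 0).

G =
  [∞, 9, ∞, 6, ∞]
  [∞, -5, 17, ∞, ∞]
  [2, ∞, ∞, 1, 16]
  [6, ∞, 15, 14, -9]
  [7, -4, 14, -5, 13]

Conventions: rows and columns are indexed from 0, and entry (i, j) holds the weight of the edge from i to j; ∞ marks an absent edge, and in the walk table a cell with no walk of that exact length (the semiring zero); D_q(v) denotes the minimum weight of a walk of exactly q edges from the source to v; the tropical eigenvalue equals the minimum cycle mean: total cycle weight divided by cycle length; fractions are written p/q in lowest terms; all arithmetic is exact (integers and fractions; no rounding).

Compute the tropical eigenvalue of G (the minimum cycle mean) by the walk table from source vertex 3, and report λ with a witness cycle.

q=0: [∞, ∞, ∞, 0, ∞]
q=1: [6, ∞, 15, 14, -9]
q=2: [-2, -13, 5, -14, 4]
q=3: [-8, -18, 1, -1, -23]
q=4: [-16, -27, -9, -28, -10]
q=5: [-22, -32, -13, -15, -37]
Optimal cycle mean attained by: cycle 3->4->3, total (-9) + (-5), length 2.
Answer: λ = -7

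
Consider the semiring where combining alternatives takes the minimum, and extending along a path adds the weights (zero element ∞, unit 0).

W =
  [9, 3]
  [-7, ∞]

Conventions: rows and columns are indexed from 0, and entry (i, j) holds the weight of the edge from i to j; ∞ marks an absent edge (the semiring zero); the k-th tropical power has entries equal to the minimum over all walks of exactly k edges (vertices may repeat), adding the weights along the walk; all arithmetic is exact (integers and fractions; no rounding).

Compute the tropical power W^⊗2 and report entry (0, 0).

W^⊗2:
  [-4, 12]
  [2, -4]
Key observation: the optimum is the walk 0->1->0, with weight 3 + (-7) = -4.
Optimal value attained by: walk 0->1->0.
Answer: (W^⊗2)[0][0] = -4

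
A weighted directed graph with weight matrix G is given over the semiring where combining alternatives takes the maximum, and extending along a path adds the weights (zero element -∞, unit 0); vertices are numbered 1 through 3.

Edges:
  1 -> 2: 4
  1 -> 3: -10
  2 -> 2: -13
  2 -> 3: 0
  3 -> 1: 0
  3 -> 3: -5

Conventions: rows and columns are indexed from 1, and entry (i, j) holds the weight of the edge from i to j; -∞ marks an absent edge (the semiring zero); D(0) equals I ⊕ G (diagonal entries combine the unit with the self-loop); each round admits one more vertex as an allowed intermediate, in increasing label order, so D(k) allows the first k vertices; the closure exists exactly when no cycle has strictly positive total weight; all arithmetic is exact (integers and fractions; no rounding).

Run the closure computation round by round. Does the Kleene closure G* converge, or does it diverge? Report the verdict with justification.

D(0):
  [0, 4, -10]
  [-∞, 0, 0]
  [0, -∞, 0]
D(1):
  [0, 4, -10]
  [-∞, 0, 0]
  [0, 4, 0]
Detection: at round 2, diagonal entry (3, 3) turns strictly positive.
Key observation: the cycle 3->1->2->3 has total weight 0 + 4 + 0, which is strictly positive.
Answer: DIVERGES — positive cycle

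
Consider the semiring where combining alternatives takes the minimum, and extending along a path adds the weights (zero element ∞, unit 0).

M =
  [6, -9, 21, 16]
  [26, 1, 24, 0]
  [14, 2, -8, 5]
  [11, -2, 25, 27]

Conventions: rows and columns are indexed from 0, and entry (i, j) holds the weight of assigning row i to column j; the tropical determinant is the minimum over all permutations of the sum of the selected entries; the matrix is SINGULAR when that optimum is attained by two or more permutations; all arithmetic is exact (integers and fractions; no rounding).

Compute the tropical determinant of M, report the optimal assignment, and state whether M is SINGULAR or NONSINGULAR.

σ = (0, 1, 2, 3): 6 + 1 + (-8) + 27 = 26
σ = (0, 1, 3, 2): 6 + 1 + 5 + 25 = 37
σ = (0, 2, 1, 3): 6 + 24 + 2 + 27 = 59
σ = (0, 2, 3, 1): 6 + 24 + 5 + (-2) = 33
σ = (0, 3, 1, 2): 6 + 0 + 2 + 25 = 33
σ = (0, 3, 2, 1): 6 + 0 + (-8) + (-2) = -4
σ = (1, 0, 2, 3): (-9) + 26 + (-8) + 27 = 36
σ = (1, 0, 3, 2): (-9) + 26 + 5 + 25 = 47
σ = (1, 2, 0, 3): (-9) + 24 + 14 + 27 = 56
σ = (1, 2, 3, 0): (-9) + 24 + 5 + 11 = 31
σ = (1, 3, 0, 2): (-9) + 0 + 14 + 25 = 30
σ = (1, 3, 2, 0): (-9) + 0 + (-8) + 11 = -6
σ = (2, 0, 1, 3): 21 + 26 + 2 + 27 = 76
σ = (2, 0, 3, 1): 21 + 26 + 5 + (-2) = 50
σ = (2, 1, 0, 3): 21 + 1 + 14 + 27 = 63
σ = (2, 1, 3, 0): 21 + 1 + 5 + 11 = 38
σ = (2, 3, 0, 1): 21 + 0 + 14 + (-2) = 33
σ = (2, 3, 1, 0): 21 + 0 + 2 + 11 = 34
σ = (3, 0, 1, 2): 16 + 26 + 2 + 25 = 69
σ = (3, 0, 2, 1): 16 + 26 + (-8) + (-2) = 32
σ = (3, 1, 0, 2): 16 + 1 + 14 + 25 = 56
σ = (3, 1, 2, 0): 16 + 1 + (-8) + 11 = 20
σ = (3, 2, 0, 1): 16 + 24 + 14 + (-2) = 52
σ = (3, 2, 1, 0): 16 + 24 + 2 + 11 = 53
Optimal value attained by: σ = (1, 3, 2, 0).
Answer: det⊕(M) = -6; verdict: NONSINGULAR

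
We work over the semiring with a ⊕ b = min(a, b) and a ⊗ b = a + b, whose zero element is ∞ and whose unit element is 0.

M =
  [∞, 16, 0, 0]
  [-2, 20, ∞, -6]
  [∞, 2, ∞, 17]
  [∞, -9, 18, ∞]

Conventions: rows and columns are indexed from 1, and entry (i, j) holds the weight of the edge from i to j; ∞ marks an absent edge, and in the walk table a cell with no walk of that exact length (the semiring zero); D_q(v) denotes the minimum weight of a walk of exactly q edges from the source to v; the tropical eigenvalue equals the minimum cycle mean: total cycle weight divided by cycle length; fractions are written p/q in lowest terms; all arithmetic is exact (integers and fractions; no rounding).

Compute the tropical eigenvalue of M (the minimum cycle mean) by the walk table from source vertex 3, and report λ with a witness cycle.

q=0: [∞, ∞, 0, ∞]
q=1: [∞, 2, ∞, 17]
q=2: [0, 8, 35, -4]
q=3: [6, -13, 0, 0]
q=4: [-15, -9, 6, -19]
Optimal cycle mean attained by: cycle 2->4->2, total (-6) + (-9), length 2.
Answer: λ = -15/2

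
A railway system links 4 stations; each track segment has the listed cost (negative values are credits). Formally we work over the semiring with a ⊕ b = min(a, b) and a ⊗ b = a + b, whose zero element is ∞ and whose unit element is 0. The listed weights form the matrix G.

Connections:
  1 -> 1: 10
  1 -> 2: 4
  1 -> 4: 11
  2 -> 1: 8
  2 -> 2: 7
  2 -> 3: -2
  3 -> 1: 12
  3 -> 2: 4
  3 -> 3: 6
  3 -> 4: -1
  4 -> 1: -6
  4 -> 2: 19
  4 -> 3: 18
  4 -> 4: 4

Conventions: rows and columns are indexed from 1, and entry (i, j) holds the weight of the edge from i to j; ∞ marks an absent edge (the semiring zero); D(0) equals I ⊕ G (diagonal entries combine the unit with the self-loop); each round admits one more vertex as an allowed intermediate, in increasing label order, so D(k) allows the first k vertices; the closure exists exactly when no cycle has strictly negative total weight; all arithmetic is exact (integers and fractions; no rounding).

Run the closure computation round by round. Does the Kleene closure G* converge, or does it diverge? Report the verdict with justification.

D(0):
  [0, 4, ∞, 11]
  [8, 0, -2, ∞]
  [12, 4, 0, -1]
  [-6, 19, 18, 0]
D(1):
  [0, 4, ∞, 11]
  [8, 0, -2, 19]
  [12, 4, 0, -1]
  [-6, -2, 18, 0]
D(2):
  [0, 4, 2, 11]
  [8, 0, -2, 19]
  [12, 4, 0, -1]
  [-6, -2, -4, 0]
Detection: at round 3, diagonal entry (4, 4) turns strictly negative.
Key observation: the cycle 4->1->2->3->4 has total weight (-6) + 4 + (-2) + (-1), which is strictly negative.
Answer: DIVERGES — negative cycle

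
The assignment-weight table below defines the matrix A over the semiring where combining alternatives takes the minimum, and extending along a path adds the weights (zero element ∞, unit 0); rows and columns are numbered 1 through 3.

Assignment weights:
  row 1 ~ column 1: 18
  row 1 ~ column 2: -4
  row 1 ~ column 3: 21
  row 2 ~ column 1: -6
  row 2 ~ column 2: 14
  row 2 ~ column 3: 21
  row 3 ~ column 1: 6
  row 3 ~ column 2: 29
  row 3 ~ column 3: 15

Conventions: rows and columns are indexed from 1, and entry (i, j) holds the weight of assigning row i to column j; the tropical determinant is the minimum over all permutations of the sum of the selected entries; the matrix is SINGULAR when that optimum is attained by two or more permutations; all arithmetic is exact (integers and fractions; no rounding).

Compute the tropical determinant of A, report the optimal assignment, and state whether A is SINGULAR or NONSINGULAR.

σ = (1, 2, 3): 18 + 14 + 15 = 47
σ = (1, 3, 2): 18 + 21 + 29 = 68
σ = (2, 1, 3): (-4) + (-6) + 15 = 5
σ = (2, 3, 1): (-4) + 21 + 6 = 23
σ = (3, 1, 2): 21 + (-6) + 29 = 44
σ = (3, 2, 1): 21 + 14 + 6 = 41
Optimal value attained by: σ = (2, 1, 3).
Answer: det⊕(A) = 5; verdict: NONSINGULAR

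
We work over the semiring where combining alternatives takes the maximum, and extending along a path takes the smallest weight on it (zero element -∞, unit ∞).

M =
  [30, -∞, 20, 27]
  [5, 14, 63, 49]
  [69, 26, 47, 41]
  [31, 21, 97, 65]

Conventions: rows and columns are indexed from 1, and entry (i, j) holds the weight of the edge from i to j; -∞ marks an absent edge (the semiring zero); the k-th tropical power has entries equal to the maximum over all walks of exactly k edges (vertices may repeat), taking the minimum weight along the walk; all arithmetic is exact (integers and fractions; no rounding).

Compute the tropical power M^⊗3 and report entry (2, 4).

M^⊗2:
  [30, 21, 27, 27]
  [63, 26, 49, 49]
  [47, 26, 47, 41]
  [69, 26, 65, 65]
M^⊗3:
  [30, 26, 27, 27]
  [49, 26, 49, 49]
  [47, 26, 47, 41]
  [65, 26, 65, 65]
Key observation: the optimum is the walk 2->4->4->4, with weight 49 min 65 min 65 = 49.
Optimal value attained by: walk 2->4->4->4.
Answer: (M^⊗3)[2][4] = 49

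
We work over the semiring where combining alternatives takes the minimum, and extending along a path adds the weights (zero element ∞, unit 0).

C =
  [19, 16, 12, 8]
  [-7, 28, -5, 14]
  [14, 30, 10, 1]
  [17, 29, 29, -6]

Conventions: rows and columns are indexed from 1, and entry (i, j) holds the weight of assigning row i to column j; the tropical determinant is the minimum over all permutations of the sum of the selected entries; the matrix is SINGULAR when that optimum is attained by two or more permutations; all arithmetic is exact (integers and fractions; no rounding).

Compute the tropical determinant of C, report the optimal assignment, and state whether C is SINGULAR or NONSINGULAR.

σ = (1, 2, 3, 4): 19 + 28 + 10 + (-6) = 51
σ = (1, 2, 4, 3): 19 + 28 + 1 + 29 = 77
σ = (1, 3, 2, 4): 19 + (-5) + 30 + (-6) = 38
σ = (1, 3, 4, 2): 19 + (-5) + 1 + 29 = 44
σ = (1, 4, 2, 3): 19 + 14 + 30 + 29 = 92
σ = (1, 4, 3, 2): 19 + 14 + 10 + 29 = 72
σ = (2, 1, 3, 4): 16 + (-7) + 10 + (-6) = 13
σ = (2, 1, 4, 3): 16 + (-7) + 1 + 29 = 39
σ = (2, 3, 1, 4): 16 + (-5) + 14 + (-6) = 19
σ = (2, 3, 4, 1): 16 + (-5) + 1 + 17 = 29
σ = (2, 4, 1, 3): 16 + 14 + 14 + 29 = 73
σ = (2, 4, 3, 1): 16 + 14 + 10 + 17 = 57
σ = (3, 1, 2, 4): 12 + (-7) + 30 + (-6) = 29
σ = (3, 1, 4, 2): 12 + (-7) + 1 + 29 = 35
σ = (3, 2, 1, 4): 12 + 28 + 14 + (-6) = 48
σ = (3, 2, 4, 1): 12 + 28 + 1 + 17 = 58
σ = (3, 4, 1, 2): 12 + 14 + 14 + 29 = 69
σ = (3, 4, 2, 1): 12 + 14 + 30 + 17 = 73
σ = (4, 1, 2, 3): 8 + (-7) + 30 + 29 = 60
σ = (4, 1, 3, 2): 8 + (-7) + 10 + 29 = 40
σ = (4, 2, 1, 3): 8 + 28 + 14 + 29 = 79
σ = (4, 2, 3, 1): 8 + 28 + 10 + 17 = 63
σ = (4, 3, 1, 2): 8 + (-5) + 14 + 29 = 46
σ = (4, 3, 2, 1): 8 + (-5) + 30 + 17 = 50
Optimal value attained by: σ = (2, 1, 3, 4).
Answer: det⊕(C) = 13; verdict: NONSINGULAR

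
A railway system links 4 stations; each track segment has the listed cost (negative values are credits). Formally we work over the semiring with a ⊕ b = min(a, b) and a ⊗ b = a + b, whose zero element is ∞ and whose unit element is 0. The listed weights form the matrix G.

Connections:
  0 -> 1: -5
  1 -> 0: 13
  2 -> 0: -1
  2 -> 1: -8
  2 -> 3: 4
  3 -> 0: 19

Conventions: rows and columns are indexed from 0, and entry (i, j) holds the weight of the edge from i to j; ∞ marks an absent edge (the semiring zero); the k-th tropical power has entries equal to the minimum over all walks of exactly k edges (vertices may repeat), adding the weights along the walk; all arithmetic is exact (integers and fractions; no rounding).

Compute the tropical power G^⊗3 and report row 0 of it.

G^⊗2:
  [8, ∞, ∞, ∞]
  [∞, 8, ∞, ∞]
  [5, -6, ∞, ∞]
  [∞, 14, ∞, ∞]
G^⊗3:
  [∞, 3, ∞, ∞]
  [21, ∞, ∞, ∞]
  [7, 0, ∞, ∞]
  [27, ∞, ∞, ∞]
Answer: row 0 of G^⊗3 = [∞, 3, ∞, ∞]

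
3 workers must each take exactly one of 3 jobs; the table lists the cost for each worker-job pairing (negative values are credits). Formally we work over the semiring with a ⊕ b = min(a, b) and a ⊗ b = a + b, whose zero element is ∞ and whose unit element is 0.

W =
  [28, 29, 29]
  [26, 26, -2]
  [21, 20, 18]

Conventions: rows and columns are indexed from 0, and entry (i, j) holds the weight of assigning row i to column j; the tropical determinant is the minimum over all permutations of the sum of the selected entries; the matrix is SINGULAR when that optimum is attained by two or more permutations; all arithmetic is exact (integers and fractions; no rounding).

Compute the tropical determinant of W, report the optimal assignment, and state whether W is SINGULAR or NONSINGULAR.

σ = (0, 1, 2): 28 + 26 + 18 = 72
σ = (0, 2, 1): 28 + (-2) + 20 = 46
σ = (1, 0, 2): 29 + 26 + 18 = 73
σ = (1, 2, 0): 29 + (-2) + 21 = 48
σ = (2, 0, 1): 29 + 26 + 20 = 75
σ = (2, 1, 0): 29 + 26 + 21 = 76
Optimal value attained by: σ = (0, 2, 1).
Answer: det⊕(W) = 46; verdict: NONSINGULAR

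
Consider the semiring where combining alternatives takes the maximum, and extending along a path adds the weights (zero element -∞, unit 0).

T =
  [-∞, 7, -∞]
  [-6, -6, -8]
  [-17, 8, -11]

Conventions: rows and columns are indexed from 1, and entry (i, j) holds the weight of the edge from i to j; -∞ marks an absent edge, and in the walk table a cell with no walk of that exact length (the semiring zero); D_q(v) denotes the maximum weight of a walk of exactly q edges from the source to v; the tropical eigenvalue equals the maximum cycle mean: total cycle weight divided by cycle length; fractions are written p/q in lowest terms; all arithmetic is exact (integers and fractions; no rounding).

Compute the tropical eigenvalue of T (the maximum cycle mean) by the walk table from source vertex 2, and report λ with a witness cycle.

q=0: [-∞, 0, -∞]
q=1: [-6, -6, -8]
q=2: [-12, 1, -14]
q=3: [-5, -5, -7]
Optimal cycle mean attained by: cycle 1->2->1, total 7 + (-6), length 2.
Answer: λ = 1/2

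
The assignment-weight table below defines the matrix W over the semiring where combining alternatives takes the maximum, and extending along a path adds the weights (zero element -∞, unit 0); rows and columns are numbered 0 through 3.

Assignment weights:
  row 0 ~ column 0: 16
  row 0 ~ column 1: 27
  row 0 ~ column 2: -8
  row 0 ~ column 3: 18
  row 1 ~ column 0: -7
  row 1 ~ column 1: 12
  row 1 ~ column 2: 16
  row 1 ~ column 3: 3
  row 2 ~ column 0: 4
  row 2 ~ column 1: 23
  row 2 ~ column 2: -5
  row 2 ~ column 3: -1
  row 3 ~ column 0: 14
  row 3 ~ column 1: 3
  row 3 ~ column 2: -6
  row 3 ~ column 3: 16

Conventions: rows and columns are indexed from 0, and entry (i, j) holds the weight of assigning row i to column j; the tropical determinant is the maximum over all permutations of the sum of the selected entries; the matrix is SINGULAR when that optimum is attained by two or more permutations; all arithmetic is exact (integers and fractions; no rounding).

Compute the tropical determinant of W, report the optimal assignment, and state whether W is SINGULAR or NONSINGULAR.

σ = (0, 1, 2, 3): 16 + 12 + (-5) + 16 = 39
σ = (0, 1, 3, 2): 16 + 12 + (-1) + (-6) = 21
σ = (0, 2, 1, 3): 16 + 16 + 23 + 16 = 71
σ = (0, 2, 3, 1): 16 + 16 + (-1) + 3 = 34
σ = (0, 3, 1, 2): 16 + 3 + 23 + (-6) = 36
σ = (0, 3, 2, 1): 16 + 3 + (-5) + 3 = 17
σ = (1, 0, 2, 3): 27 + (-7) + (-5) + 16 = 31
σ = (1, 0, 3, 2): 27 + (-7) + (-1) + (-6) = 13
σ = (1, 2, 0, 3): 27 + 16 + 4 + 16 = 63
σ = (1, 2, 3, 0): 27 + 16 + (-1) + 14 = 56
σ = (1, 3, 0, 2): 27 + 3 + 4 + (-6) = 28
σ = (1, 3, 2, 0): 27 + 3 + (-5) + 14 = 39
σ = (2, 0, 1, 3): (-8) + (-7) + 23 + 16 = 24
σ = (2, 0, 3, 1): (-8) + (-7) + (-1) + 3 = -13
σ = (2, 1, 0, 3): (-8) + 12 + 4 + 16 = 24
σ = (2, 1, 3, 0): (-8) + 12 + (-1) + 14 = 17
σ = (2, 3, 0, 1): (-8) + 3 + 4 + 3 = 2
σ = (2, 3, 1, 0): (-8) + 3 + 23 + 14 = 32
σ = (3, 0, 1, 2): 18 + (-7) + 23 + (-6) = 28
σ = (3, 0, 2, 1): 18 + (-7) + (-5) + 3 = 9
σ = (3, 1, 0, 2): 18 + 12 + 4 + (-6) = 28
σ = (3, 1, 2, 0): 18 + 12 + (-5) + 14 = 39
σ = (3, 2, 0, 1): 18 + 16 + 4 + 3 = 41
σ = (3, 2, 1, 0): 18 + 16 + 23 + 14 = 71
Optimal value attained by: σ = (0, 2, 1, 3).
Answer: det⊕(W) = 71; verdict: SINGULAR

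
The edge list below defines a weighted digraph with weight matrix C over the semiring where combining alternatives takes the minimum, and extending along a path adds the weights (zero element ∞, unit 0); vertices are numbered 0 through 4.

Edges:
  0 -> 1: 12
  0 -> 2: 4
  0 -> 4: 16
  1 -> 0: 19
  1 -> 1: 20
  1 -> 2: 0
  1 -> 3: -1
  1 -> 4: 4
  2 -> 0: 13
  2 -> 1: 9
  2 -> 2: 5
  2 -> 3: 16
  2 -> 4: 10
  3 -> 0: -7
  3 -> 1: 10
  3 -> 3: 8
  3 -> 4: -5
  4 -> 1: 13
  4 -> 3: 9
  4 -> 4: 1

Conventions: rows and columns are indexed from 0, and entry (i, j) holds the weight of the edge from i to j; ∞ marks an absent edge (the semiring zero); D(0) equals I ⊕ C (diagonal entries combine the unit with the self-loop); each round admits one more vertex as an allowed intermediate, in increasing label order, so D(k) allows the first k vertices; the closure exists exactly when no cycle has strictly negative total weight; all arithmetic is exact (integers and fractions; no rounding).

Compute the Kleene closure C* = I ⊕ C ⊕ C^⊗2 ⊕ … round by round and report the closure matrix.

D(0):
  [0, 12, 4, ∞, 16]
  [19, 0, 0, -1, 4]
  [13, 9, 0, 16, 10]
  [-7, 10, ∞, 0, -5]
  [∞, 13, ∞, 9, 0]
D(1):
  [0, 12, 4, ∞, 16]
  [19, 0, 0, -1, 4]
  [13, 9, 0, 16, 10]
  [-7, 5, -3, 0, -5]
  [∞, 13, ∞, 9, 0]
D(2):
  [0, 12, 4, 11, 16]
  [19, 0, 0, -1, 4]
  [13, 9, 0, 8, 10]
  [-7, 5, -3, 0, -5]
  [32, 13, 13, 9, 0]
D(3):
  [0, 12, 4, 11, 14]
  [13, 0, 0, -1, 4]
  [13, 9, 0, 8, 10]
  [-7, 5, -3, 0, -5]
  [26, 13, 13, 9, 0]
D(4):
  [0, 12, 4, 11, 6]
  [-8, 0, -4, -1, -6]
  [1, 9, 0, 8, 3]
  [-7, 5, -3, 0, -5]
  [2, 13, 6, 9, 0]
D(5):
  [0, 12, 4, 11, 6]
  [-8, 0, -4, -1, -6]
  [1, 9, 0, 8, 3]
  [-7, 5, -3, 0, -5]
  [2, 13, 6, 9, 0]
Answer: C* = [[0, 12, 4, 11, 6], [-8, 0, -4, -1, -6], [1, 9, 0, 8, 3], [-7, 5, -3, 0, -5], [2, 13, 6, 9, 0]]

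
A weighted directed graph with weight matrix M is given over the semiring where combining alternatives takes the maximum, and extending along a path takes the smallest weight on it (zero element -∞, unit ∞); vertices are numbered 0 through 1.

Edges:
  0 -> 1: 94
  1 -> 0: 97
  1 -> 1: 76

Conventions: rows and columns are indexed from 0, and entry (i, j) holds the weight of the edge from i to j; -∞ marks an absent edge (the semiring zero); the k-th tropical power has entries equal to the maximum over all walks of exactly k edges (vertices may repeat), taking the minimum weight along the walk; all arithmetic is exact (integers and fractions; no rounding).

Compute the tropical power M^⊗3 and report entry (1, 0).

M^⊗2:
  [94, 76]
  [76, 94]
M^⊗3:
  [76, 94]
  [94, 76]
Key observation: the optimum is the walk 1->0->1->0, with weight 97 min 94 min 97 = 94.
Optimal value attained by: walk 1->0->1->0.
Answer: (M^⊗3)[1][0] = 94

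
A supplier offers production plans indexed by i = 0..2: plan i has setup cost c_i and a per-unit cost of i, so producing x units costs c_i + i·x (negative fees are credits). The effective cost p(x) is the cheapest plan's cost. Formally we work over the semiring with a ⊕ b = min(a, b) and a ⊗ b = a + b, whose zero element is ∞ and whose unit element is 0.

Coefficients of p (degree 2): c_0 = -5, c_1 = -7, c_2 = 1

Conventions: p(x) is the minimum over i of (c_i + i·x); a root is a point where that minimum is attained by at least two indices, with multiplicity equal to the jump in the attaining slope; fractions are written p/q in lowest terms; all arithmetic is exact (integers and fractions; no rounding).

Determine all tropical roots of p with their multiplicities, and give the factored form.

hull edge (i=0, c=-5) to (i=1, c=-7): slope -2, span 1
hull edge (i=1, c=-7) to (i=2, c=1): slope 8, span 1
Factored form: p(x) = 1 ⊗ (x ⊕ (-8)) ⊗ (x ⊕ 2)
Answer: roots = -8 (mult 1), 2 (mult 1)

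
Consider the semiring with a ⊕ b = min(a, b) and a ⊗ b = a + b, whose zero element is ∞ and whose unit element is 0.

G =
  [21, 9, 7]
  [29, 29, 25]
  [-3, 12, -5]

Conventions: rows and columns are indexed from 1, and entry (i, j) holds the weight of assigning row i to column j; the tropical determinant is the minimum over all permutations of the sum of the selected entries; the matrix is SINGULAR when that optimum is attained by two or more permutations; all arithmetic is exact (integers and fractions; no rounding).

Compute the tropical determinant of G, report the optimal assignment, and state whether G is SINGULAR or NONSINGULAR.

σ = (1, 2, 3): 21 + 29 + (-5) = 45
σ = (1, 3, 2): 21 + 25 + 12 = 58
σ = (2, 1, 3): 9 + 29 + (-5) = 33
σ = (2, 3, 1): 9 + 25 + (-3) = 31
σ = (3, 1, 2): 7 + 29 + 12 = 48
σ = (3, 2, 1): 7 + 29 + (-3) = 33
Optimal value attained by: σ = (2, 3, 1).
Answer: det⊕(G) = 31; verdict: NONSINGULAR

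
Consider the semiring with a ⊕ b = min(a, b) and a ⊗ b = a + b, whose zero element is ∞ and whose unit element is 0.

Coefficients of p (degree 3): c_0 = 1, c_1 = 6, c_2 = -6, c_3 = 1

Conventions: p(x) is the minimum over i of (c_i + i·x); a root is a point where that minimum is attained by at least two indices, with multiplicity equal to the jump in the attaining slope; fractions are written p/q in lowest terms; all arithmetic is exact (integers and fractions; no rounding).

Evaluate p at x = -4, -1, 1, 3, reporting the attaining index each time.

p(-4) = min(1+0·(-4)=1, 6+1·(-4)=2, -6+2·(-4)=-14, 1+3·(-4)=-11) = -14 (attained by i=2)
p(-1) = min(1+0·(-1)=1, 6+1·(-1)=5, -6+2·(-1)=-8, 1+3·(-1)=-2) = -8 (attained by i=2)
p(1) = min(1+0·1=1, 6+1·1=7, -6+2·1=-4, 1+3·1=4) = -4 (attained by i=2)
p(3) = min(1+0·3=1, 6+1·3=9, -6+2·3=0, 1+3·3=10) = 0 (attained by i=2)
Answer: p(-4) = -14; p(-1) = -8; p(1) = -4; p(3) = 0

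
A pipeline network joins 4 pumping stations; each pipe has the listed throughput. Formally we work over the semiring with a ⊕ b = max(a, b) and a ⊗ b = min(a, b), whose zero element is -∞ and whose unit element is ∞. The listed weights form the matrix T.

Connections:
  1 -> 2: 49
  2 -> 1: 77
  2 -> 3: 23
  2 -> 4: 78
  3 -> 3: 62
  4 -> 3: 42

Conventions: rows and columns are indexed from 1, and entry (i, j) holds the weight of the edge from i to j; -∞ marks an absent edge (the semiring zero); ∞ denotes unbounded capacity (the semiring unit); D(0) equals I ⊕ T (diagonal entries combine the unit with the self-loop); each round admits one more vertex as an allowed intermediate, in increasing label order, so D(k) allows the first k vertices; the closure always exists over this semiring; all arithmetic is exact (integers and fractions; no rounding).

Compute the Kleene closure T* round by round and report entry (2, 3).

D(0):
  [∞, 49, -∞, -∞]
  [77, ∞, 23, 78]
  [-∞, -∞, ∞, -∞]
  [-∞, -∞, 42, ∞]
D(1):
  [∞, 49, -∞, -∞]
  [77, ∞, 23, 78]
  [-∞, -∞, ∞, -∞]
  [-∞, -∞, 42, ∞]
D(2):
  [∞, 49, 23, 49]
  [77, ∞, 23, 78]
  [-∞, -∞, ∞, -∞]
  [-∞, -∞, 42, ∞]
D(3):
  [∞, 49, 23, 49]
  [77, ∞, 23, 78]
  [-∞, -∞, ∞, -∞]
  [-∞, -∞, 42, ∞]
D(4):
  [∞, 49, 42, 49]
  [77, ∞, 42, 78]
  [-∞, -∞, ∞, -∞]
  [-∞, -∞, 42, ∞]
Answer: T*[2][3] = 42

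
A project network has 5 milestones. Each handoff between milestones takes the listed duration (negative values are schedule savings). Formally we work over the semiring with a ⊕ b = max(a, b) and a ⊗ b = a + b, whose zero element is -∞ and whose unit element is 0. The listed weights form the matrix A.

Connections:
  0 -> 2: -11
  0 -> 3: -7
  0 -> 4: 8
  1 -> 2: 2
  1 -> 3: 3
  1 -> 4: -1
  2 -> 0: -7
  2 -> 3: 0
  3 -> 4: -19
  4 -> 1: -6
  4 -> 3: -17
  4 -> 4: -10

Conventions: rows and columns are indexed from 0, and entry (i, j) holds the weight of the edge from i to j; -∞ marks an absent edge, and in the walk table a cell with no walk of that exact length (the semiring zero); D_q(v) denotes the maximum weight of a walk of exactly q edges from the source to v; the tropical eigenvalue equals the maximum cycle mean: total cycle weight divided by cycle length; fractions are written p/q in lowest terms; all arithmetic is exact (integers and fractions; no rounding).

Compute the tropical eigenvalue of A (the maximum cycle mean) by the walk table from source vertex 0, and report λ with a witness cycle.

q=0: [0, -∞, -∞, -∞, -∞]
q=1: [-∞, -∞, -11, -7, 8]
q=2: [-18, 2, -∞, -9, -2]
q=3: [-∞, -8, 4, 5, 1]
q=4: [-3, -5, -6, 4, -9]
q=5: [-13, -15, -3, -2, 5]
Optimal cycle mean attained by: cycle 0->4->1->2->0, total 8 + (-6) + 2 + (-7), length 4.
Answer: λ = -3/4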